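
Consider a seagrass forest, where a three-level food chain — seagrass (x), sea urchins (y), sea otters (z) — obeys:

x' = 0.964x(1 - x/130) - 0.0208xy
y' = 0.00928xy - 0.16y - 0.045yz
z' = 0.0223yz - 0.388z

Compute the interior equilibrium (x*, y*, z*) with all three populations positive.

x* ≈ 81.2, y* ≈ 17.4, z* ≈ 13.2

From dz/dt = 0: 0.0223y* = 0.388, so y* = 17.4.
From dx/dt = 0: 0.964(1 - x*/130) = 0.0208·17.4, giving x* = 130·(1 - 0.375) = 81.2.
From dy/dt = 0: 0.00928·81.2 - 0.16 = 0.045z*, so z* = 0.593/0.045 = 13.2.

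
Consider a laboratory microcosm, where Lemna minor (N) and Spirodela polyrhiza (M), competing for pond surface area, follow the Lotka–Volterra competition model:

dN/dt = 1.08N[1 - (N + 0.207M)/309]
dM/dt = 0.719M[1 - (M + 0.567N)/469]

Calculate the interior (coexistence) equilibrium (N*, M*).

Setting both brackets to zero gives the nullclines N + 0.207M = 309 and 0.567N + M = 469.
Substituting M = 469 - 0.567N into the first: N(1 - 0.207·0.567) = 309 - 0.207·469.
So N* = 212/0.883 = 240, and then M* = 469 - 0.567·240 = 333.

N* ≈ 240, M* ≈ 333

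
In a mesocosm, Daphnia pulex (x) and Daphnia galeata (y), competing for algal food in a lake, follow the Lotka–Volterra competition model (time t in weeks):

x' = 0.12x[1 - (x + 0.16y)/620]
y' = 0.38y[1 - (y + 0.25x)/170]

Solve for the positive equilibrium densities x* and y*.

Setting both brackets to zero gives the nullclines x + 0.16y = 620 and 0.25x + y = 170.
Substituting y = 170 - 0.25x into the first: x(1 - 0.16·0.25) = 620 - 0.16·170.
So x* = 593/0.96 = 618, and then y* = 170 - 0.25·618 = 15.6.

x* ≈ 618, y* ≈ 15.6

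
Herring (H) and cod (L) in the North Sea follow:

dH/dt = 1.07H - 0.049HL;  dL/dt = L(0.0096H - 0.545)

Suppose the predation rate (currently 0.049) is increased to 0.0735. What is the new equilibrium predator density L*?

L* ≈ 14.6

At the interior fixed point, setting dH/dt = 0 with H > 0 fixes L* = (prey growth rate)/(HL coefficient) — independent of the other coefficients.
With the change, L* = 1.07/0.0735 = 14.6; it falls from 21.8.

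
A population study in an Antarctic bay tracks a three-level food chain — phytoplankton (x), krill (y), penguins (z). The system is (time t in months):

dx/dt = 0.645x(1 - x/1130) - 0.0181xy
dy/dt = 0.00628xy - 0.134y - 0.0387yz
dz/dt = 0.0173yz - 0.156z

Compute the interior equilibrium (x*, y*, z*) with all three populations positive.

x* ≈ 844, y* ≈ 9.02, z* ≈ 134

From dz/dt = 0: 0.0173y* = 0.156, so y* = 9.02.
From dx/dt = 0: 0.645(1 - x*/1130) = 0.0181·9.02, giving x* = 1130·(1 - 0.253) = 844.
From dy/dt = 0: 0.00628·844 - 0.134 = 0.0387z*, so z* = 5.17/0.0387 = 134.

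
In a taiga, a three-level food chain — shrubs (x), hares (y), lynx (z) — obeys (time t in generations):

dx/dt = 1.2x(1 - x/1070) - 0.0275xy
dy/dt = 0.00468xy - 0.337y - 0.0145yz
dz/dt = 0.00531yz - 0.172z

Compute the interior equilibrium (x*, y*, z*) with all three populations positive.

x* ≈ 276, y* ≈ 32.4, z* ≈ 65.8

From dz/dt = 0: 0.00531y* = 0.172, so y* = 32.4.
From dx/dt = 0: 1.2(1 - x*/1070) = 0.0275·32.4, giving x* = 1070·(1 - 0.742) = 276.
From dy/dt = 0: 0.00468·276 - 0.337 = 0.0145z*, so z* = 0.953/0.0145 = 65.8.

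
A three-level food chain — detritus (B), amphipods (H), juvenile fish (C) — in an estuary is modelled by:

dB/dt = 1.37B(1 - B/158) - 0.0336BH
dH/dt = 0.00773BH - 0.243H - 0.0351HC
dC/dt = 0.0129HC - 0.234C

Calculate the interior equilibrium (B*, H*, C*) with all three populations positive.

From dC/dt = 0: 0.0129H* = 0.234, so H* = 18.1.
From dB/dt = 0: 1.37(1 - B*/158) = 0.0336·18.1, giving B* = 158·(1 - 0.445) = 87.7.
From dH/dt = 0: 0.00773·87.7 - 0.243 = 0.0351C*, so C* = 0.435/0.0351 = 12.4.

B* ≈ 87.7, H* ≈ 18.1, C* ≈ 12.4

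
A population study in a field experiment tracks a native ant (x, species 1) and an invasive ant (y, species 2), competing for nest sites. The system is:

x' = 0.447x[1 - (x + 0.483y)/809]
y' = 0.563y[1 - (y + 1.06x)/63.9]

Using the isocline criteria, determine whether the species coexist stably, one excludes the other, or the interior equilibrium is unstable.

species 1 excludes species 2

Compare the nullcline intercepts: K1/α12 = 809/0.483 = 1670 > K2 = 63.9; K2/α21 = 63.9/1.06 = 60.3 < K1 = 809.
Since the inequalities point opposite ways, species 1 can invade but species 2 cannot.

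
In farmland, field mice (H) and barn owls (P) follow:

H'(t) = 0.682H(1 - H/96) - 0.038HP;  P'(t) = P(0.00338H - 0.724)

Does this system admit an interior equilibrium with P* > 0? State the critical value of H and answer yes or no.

Threshold H = 214; K < 214, so no, the predator goes extinct.

The predator equation gives dP/dt > 0 only when H > 0.724/0.00338 = 214.
Without the predator, H → K = 96. Since 96 < 214, the predator cannot invade.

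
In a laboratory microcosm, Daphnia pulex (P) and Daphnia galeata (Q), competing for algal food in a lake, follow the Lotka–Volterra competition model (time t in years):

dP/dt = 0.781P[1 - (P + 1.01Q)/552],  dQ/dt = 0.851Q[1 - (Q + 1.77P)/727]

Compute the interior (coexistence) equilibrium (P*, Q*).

P* ≈ 231, Q* ≈ 317

Setting both brackets to zero gives the nullclines P + 1.01Q = 552 and 1.77P + Q = 727.
Substituting Q = 727 - 1.77P into the first: P(1 - 1.01·1.77) = 552 - 1.01·727.
So P* = -182/-0.788 = 231, and then Q* = 727 - 1.77·231 = 317.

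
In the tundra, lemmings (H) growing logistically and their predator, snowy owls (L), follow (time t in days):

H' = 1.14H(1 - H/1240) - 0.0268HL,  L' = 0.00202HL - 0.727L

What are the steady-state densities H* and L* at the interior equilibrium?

H* ≈ 360, L* ≈ 30.2

From dL/dt = 0 with L > 0: 0.00202H* = 0.727, so H* = 360.
Substitute into dH/dt = 0: 1.14(1 - 360/1240) = 0.0268L*.
The bracket is 0.71, giving L* = 0.809/0.0268 = 30.2.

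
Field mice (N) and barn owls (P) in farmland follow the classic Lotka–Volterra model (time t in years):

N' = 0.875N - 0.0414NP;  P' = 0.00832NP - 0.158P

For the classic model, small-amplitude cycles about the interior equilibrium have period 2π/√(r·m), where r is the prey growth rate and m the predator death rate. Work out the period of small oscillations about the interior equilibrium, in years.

T ≈ 16.9 years

Here r = 0.875 and m = 0.158, so r·m = 0.138.
ω = √0.138 = 0.372 per year, hence T = 2π/ω ≈ 16.9 years.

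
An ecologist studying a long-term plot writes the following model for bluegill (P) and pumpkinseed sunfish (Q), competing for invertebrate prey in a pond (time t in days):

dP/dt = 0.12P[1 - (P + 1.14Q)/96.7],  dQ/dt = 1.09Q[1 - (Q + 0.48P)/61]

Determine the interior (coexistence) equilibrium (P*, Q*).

Setting both brackets to zero gives the nullclines P + 1.14Q = 96.7 and 0.48P + Q = 61.
Substituting Q = 61 - 0.48P into the first: P(1 - 1.14·0.48) = 96.7 - 1.14·61.
So P* = 27.2/0.453 = 60, and then Q* = 61 - 0.48·60 = 32.2.

P* ≈ 60, Q* ≈ 32.2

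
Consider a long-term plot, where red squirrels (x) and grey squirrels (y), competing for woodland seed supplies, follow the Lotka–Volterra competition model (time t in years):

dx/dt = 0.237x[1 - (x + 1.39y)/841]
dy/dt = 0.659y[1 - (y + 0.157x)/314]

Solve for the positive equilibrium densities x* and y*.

x* ≈ 517, y* ≈ 233

Setting both brackets to zero gives the nullclines x + 1.39y = 841 and 0.157x + y = 314.
Substituting y = 314 - 0.157x into the first: x(1 - 1.39·0.157) = 841 - 1.39·314.
So x* = 405/0.782 = 517, and then y* = 314 - 0.157·517 = 233.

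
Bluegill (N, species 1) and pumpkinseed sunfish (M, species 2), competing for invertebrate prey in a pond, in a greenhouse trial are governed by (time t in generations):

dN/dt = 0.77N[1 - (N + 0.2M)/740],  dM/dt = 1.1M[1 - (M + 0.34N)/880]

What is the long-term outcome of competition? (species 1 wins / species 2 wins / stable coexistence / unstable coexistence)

Compare the nullcline intercepts: K1/α12 = 740/0.2 = 3700 > K2 = 880; K2/α21 = 880/0.34 = 2590 > K1 = 740.
Since both inequalities hold, each species can invade when rare, so the interior equilibrium is stable.

stable coexistence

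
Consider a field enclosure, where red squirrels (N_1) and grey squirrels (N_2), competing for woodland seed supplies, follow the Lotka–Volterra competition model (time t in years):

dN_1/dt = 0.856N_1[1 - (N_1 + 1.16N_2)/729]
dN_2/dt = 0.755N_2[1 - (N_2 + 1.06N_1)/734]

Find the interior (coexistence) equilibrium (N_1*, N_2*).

Setting both brackets to zero gives the nullclines N_1 + 1.16N_2 = 729 and 1.06N_1 + N_2 = 734.
Substituting N_2 = 734 - 1.06N_1 into the first: N_1(1 - 1.16·1.06) = 729 - 1.16·734.
So N_1* = -122/-0.23 = 533, and then N_2* = 734 - 1.06·533 = 169.

N_1* ≈ 533, N_2* ≈ 169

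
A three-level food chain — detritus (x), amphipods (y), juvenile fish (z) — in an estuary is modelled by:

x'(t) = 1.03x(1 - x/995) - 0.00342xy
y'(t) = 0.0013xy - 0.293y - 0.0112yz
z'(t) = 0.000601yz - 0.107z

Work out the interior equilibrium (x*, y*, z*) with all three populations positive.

From dz/dt = 0: 0.000601y* = 0.107, so y* = 178.
From dx/dt = 0: 1.03(1 - x*/995) = 0.00342·178, giving x* = 995·(1 - 0.591) = 407.
From dy/dt = 0: 0.0013·407 - 0.293 = 0.0112z*, so z* = 0.236/0.0112 = 21.1.

x* ≈ 407, y* ≈ 178, z* ≈ 21.1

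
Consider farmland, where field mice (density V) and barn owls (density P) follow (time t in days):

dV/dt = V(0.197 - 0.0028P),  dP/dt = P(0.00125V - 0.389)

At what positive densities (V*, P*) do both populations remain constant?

V* ≈ 311, P* ≈ 70.4

Set dP/dt = 0 with P > 0: 0.00125V - 0.389 = 0, so V* = 0.389/0.00125 = 311.
Set dV/dt = 0 with V > 0: 0.197 - 0.0028P = 0, so P* = 0.197/0.0028 = 70.4.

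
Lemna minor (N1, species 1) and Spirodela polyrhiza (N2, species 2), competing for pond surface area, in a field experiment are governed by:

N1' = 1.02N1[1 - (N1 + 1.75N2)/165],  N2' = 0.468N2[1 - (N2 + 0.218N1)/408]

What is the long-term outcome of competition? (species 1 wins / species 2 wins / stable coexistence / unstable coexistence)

Compare the nullcline intercepts: K1/α12 = 165/1.75 = 94.3 < K2 = 408; K2/α21 = 408/0.218 = 1870 > K1 = 165.
Since the inequalities point opposite ways, species 2 can invade but species 1 cannot.

species 2 excludes species 1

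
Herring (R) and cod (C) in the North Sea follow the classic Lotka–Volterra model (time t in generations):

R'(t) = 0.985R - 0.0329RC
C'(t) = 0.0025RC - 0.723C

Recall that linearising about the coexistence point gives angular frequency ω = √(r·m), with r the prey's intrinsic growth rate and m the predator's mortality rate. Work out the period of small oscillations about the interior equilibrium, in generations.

Here r = 0.985 and m = 0.723, so r·m = 0.712.
ω = √0.712 = 0.844 per generation, hence T = 2π/ω ≈ 7.45 generations.

T ≈ 7.45 generations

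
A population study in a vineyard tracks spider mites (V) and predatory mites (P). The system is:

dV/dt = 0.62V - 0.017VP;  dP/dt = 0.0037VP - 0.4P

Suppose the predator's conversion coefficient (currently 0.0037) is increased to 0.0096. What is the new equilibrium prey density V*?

V* ≈ 41.7

At the interior fixed point, setting dP/dt = 0 with P > 0 fixes V* = (predator death rate)/(VP coefficient) — independent of the other coefficients.
With the change, V* = 0.4/0.0096 = 41.7; it falls from 108.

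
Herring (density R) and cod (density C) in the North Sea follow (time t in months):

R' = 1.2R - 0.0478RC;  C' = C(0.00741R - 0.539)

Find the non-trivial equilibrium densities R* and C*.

Set dC/dt = 0 with C > 0: 0.00741R - 0.539 = 0, so R* = 0.539/0.00741 = 72.7.
Set dR/dt = 0 with R > 0: 1.2 - 0.0478C = 0, so C* = 1.2/0.0478 = 25.1.

R* ≈ 72.7, C* ≈ 25.1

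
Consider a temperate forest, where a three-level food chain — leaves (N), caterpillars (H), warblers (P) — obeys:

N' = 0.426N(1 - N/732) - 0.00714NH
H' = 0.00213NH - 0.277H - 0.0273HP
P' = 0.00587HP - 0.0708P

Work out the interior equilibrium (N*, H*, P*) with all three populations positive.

N* ≈ 584, H* ≈ 12.1, P* ≈ 35.4

From dP/dt = 0: 0.00587H* = 0.0708, so H* = 12.1.
From dN/dt = 0: 0.426(1 - N*/732) = 0.00714·12.1, giving N* = 732·(1 - 0.202) = 584.
From dH/dt = 0: 0.00213·584 - 0.277 = 0.0273P*, so P* = 0.967/0.0273 = 35.4.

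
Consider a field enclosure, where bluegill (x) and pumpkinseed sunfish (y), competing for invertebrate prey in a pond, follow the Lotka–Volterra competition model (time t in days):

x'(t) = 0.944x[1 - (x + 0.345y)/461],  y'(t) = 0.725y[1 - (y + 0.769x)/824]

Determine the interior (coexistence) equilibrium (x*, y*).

Setting both brackets to zero gives the nullclines x + 0.345y = 461 and 0.769x + y = 824.
Substituting y = 824 - 0.769x into the first: x(1 - 0.345·0.769) = 461 - 0.345·824.
So x* = 177/0.735 = 241, and then y* = 824 - 0.769·241 = 639.

x* ≈ 241, y* ≈ 639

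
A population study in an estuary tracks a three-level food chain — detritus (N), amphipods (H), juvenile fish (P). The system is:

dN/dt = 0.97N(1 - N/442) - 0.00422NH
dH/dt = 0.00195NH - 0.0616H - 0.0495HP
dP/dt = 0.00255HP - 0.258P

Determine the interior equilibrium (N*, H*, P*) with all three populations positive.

N* ≈ 247, H* ≈ 101, P* ≈ 8.5

From dP/dt = 0: 0.00255H* = 0.258, so H* = 101.
From dN/dt = 0: 0.97(1 - N*/442) = 0.00422·101, giving N* = 442·(1 - 0.44) = 247.
From dH/dt = 0: 0.00195·247 - 0.0616 = 0.0495P*, so P* = 0.421/0.0495 = 8.5.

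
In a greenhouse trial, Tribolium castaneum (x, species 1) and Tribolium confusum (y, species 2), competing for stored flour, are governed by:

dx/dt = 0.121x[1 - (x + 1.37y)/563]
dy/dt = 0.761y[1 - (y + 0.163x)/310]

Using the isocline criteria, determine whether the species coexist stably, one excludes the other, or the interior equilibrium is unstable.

stable coexistence

Compare the nullcline intercepts: K1/α12 = 563/1.37 = 411 > K2 = 310; K2/α21 = 310/0.163 = 1900 > K1 = 563.
Since both inequalities hold, each species can invade when rare, so the interior equilibrium is stable.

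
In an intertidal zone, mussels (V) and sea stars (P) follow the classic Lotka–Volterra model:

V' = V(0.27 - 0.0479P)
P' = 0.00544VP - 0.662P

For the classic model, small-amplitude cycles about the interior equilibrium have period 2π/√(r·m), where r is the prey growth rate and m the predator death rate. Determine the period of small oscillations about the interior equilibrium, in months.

T ≈ 14.9 months

Here r = 0.27 and m = 0.662, so r·m = 0.179.
ω = √0.179 = 0.423 per month, hence T = 2π/ω ≈ 14.9 months.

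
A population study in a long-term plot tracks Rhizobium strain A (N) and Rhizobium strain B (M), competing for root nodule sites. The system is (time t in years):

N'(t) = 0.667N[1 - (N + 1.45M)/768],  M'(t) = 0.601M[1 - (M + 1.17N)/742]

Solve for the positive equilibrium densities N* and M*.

N* ≈ 442, M* ≈ 225

Setting both brackets to zero gives the nullclines N + 1.45M = 768 and 1.17N + M = 742.
Substituting M = 742 - 1.17N into the first: N(1 - 1.45·1.17) = 768 - 1.45·742.
So N* = -308/-0.696 = 442, and then M* = 742 - 1.17·442 = 225.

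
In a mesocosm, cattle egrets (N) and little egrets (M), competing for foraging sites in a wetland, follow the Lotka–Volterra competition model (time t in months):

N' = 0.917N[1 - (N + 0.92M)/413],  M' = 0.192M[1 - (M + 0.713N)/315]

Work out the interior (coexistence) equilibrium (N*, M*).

Setting both brackets to zero gives the nullclines N + 0.92M = 413 and 0.713N + M = 315.
Substituting M = 315 - 0.713N into the first: N(1 - 0.92·0.713) = 413 - 0.92·315.
So N* = 123/0.344 = 358, and then M* = 315 - 0.713·358 = 59.7.

N* ≈ 358, M* ≈ 59.7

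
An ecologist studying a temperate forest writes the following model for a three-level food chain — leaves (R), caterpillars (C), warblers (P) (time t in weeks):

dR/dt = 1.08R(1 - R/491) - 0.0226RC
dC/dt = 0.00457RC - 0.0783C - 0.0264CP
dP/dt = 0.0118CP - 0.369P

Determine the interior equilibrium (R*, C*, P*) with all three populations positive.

R* ≈ 170, C* ≈ 31.3, P* ≈ 26.4

From dP/dt = 0: 0.0118C* = 0.369, so C* = 31.3.
From dR/dt = 0: 1.08(1 - R*/491) = 0.0226·31.3, giving R* = 491·(1 - 0.654) = 170.
From dC/dt = 0: 0.00457·170 - 0.0783 = 0.0264P*, so P* = 0.697/0.0264 = 26.4.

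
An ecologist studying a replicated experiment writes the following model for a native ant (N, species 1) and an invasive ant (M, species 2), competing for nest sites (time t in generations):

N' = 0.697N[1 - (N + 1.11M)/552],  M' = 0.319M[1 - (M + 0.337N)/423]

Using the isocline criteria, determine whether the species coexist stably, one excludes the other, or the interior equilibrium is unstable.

stable coexistence

Compare the nullcline intercepts: K1/α12 = 552/1.11 = 497 > K2 = 423; K2/α21 = 423/0.337 = 1260 > K1 = 552.
Since both inequalities hold, each species can invade when rare, so the interior equilibrium is stable.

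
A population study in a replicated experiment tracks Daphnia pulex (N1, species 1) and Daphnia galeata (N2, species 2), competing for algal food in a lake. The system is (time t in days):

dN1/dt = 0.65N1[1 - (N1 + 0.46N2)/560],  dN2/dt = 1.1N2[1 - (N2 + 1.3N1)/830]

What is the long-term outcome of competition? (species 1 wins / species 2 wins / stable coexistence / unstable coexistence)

stable coexistence

Compare the nullcline intercepts: K1/α12 = 560/0.46 = 1220 > K2 = 830; K2/α21 = 830/1.3 = 638 > K1 = 560.
Since both inequalities hold, each species can invade when rare, so the interior equilibrium is stable.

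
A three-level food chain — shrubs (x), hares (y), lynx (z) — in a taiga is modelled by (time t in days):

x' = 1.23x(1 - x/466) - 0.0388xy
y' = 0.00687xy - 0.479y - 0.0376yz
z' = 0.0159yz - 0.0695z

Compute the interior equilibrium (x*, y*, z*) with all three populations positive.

x* ≈ 402, y* ≈ 4.37, z* ≈ 60.7

From dz/dt = 0: 0.0159y* = 0.0695, so y* = 4.37.
From dx/dt = 0: 1.23(1 - x*/466) = 0.0388·4.37, giving x* = 466·(1 - 0.138) = 402.
From dy/dt = 0: 0.00687·402 - 0.479 = 0.0376z*, so z* = 2.28/0.0376 = 60.7.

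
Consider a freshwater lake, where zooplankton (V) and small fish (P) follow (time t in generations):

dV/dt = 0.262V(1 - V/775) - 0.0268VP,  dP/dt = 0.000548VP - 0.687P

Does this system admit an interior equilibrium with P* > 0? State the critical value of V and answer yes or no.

The predator equation gives dP/dt > 0 only when V > 0.687/0.000548 = 1250.
Without the predator, V → K = 775. Since 775 < 1250, the predator cannot invade.

Threshold V = 1250; K < 1250, so no, the predator goes extinct.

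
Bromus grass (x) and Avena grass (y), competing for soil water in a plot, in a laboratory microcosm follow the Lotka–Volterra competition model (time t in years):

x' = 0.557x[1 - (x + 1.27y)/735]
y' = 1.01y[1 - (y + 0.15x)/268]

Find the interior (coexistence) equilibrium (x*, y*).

x* ≈ 488, y* ≈ 195

Setting both brackets to zero gives the nullclines x + 1.27y = 735 and 0.15x + y = 268.
Substituting y = 268 - 0.15x into the first: x(1 - 1.27·0.15) = 735 - 1.27·268.
So x* = 395/0.809 = 488, and then y* = 268 - 0.15·488 = 195.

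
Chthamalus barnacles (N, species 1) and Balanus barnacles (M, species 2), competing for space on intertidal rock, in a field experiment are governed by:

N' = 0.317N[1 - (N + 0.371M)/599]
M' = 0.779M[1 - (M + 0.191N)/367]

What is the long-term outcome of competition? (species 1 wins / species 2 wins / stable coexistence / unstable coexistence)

stable coexistence

Compare the nullcline intercepts: K1/α12 = 599/0.371 = 1610 > K2 = 367; K2/α21 = 367/0.191 = 1920 > K1 = 599.
Since both inequalities hold, each species can invade when rare, so the interior equilibrium is stable.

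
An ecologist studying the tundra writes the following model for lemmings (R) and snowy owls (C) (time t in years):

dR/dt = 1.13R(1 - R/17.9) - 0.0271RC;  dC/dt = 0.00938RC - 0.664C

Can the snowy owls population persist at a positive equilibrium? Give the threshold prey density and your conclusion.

The predator equation gives dC/dt > 0 only when R > 0.664/0.00938 = 70.8.
Without the predator, R → K = 17.9. Since 17.9 < 70.8, the predator cannot invade.

Threshold R = 70.8; K < 70.8, so no, the predator goes extinct.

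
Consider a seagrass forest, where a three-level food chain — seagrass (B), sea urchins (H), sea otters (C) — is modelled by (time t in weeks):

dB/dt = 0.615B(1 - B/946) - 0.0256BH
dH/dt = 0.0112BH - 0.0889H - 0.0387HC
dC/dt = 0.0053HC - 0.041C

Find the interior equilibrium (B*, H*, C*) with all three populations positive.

B* ≈ 641, H* ≈ 7.74, C* ≈ 183

From dC/dt = 0: 0.0053H* = 0.041, so H* = 7.74.
From dB/dt = 0: 0.615(1 - B*/946) = 0.0256·7.74, giving B* = 946·(1 - 0.322) = 641.
From dH/dt = 0: 0.0112·641 - 0.0889 = 0.0387C*, so C* = 7.09/0.0387 = 183.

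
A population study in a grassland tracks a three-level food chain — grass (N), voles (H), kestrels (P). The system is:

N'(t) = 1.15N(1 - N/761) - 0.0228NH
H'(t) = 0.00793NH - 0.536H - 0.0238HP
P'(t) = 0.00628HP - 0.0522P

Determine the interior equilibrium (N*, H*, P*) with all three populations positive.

From dP/dt = 0: 0.00628H* = 0.0522, so H* = 8.31.
From dN/dt = 0: 1.15(1 - N*/761) = 0.0228·8.31, giving N* = 761·(1 - 0.165) = 636.
From dH/dt = 0: 0.00793·636 - 0.536 = 0.0238P*, so P* = 4.5/0.0238 = 189.

N* ≈ 636, H* ≈ 8.31, P* ≈ 189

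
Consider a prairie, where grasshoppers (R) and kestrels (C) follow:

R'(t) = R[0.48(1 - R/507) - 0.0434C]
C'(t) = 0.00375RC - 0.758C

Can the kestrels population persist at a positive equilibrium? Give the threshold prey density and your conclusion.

The predator equation gives dC/dt > 0 only when R > 0.758/0.00375 = 202.
Without the predator, R → K = 507. Since 507 > 202, the predator can invade and persist.

Threshold R = 202; K > 202, so yes, the predator persists.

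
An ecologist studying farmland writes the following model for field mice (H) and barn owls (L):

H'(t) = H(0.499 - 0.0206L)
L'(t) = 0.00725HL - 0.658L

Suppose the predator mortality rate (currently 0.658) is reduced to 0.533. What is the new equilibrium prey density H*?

H* ≈ 73.5

At the interior fixed point, setting dL/dt = 0 with L > 0 fixes H* = (predator death rate)/(HL coefficient) — independent of the other coefficients.
With the change, H* = 0.533/0.00725 = 73.5; it falls from 90.8.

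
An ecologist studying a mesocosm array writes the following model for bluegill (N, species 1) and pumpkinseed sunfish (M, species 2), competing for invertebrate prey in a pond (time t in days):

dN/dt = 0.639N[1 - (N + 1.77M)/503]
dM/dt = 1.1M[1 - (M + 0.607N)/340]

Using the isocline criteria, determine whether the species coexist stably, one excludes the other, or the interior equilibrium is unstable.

species 2 excludes species 1

Compare the nullcline intercepts: K1/α12 = 503/1.77 = 284 < K2 = 340; K2/α21 = 340/0.607 = 560 > K1 = 503.
Since the inequalities point opposite ways, species 2 can invade but species 1 cannot.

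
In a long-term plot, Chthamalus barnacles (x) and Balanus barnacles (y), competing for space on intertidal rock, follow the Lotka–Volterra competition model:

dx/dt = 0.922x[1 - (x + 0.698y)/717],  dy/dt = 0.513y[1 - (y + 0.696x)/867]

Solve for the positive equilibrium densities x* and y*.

x* ≈ 217, y* ≈ 716

Setting both brackets to zero gives the nullclines x + 0.698y = 717 and 0.696x + y = 867.
Substituting y = 867 - 0.696x into the first: x(1 - 0.698·0.696) = 717 - 0.698·867.
So x* = 112/0.514 = 217, and then y* = 867 - 0.696·217 = 716.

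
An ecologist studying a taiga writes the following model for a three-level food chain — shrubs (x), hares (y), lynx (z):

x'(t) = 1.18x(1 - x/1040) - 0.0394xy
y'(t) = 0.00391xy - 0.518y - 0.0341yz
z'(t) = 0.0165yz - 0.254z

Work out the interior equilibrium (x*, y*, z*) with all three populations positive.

From dz/dt = 0: 0.0165y* = 0.254, so y* = 15.4.
From dx/dt = 0: 1.18(1 - x*/1040) = 0.0394·15.4, giving x* = 1040·(1 - 0.514) = 505.
From dy/dt = 0: 0.00391·505 - 0.518 = 0.0341z*, so z* = 1.46/0.0341 = 42.8.

x* ≈ 505, y* ≈ 15.4, z* ≈ 42.8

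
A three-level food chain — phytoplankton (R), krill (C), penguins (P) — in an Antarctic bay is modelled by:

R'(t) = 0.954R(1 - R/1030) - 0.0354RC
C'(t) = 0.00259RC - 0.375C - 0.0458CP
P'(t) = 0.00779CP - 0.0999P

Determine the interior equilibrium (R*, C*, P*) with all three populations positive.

From dP/dt = 0: 0.00779C* = 0.0999, so C* = 12.8.
From dR/dt = 0: 0.954(1 - R*/1030) = 0.0354·12.8, giving R* = 1030·(1 - 0.476) = 540.
From dC/dt = 0: 0.00259·540 - 0.375 = 0.0458P*, so P* = 1.02/0.0458 = 22.3.

R* ≈ 540, C* ≈ 12.8, P* ≈ 22.3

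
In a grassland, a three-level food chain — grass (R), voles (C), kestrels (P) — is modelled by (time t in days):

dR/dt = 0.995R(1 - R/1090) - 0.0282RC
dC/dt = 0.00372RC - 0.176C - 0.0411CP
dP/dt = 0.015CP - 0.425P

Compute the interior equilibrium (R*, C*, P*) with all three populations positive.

R* ≈ 215, C* ≈ 28.3, P* ≈ 15.2

From dP/dt = 0: 0.015C* = 0.425, so C* = 28.3.
From dR/dt = 0: 0.995(1 - R*/1090) = 0.0282·28.3, giving R* = 1090·(1 - 0.803) = 215.
From dC/dt = 0: 0.00372·215 - 0.176 = 0.0411P*, so P* = 0.623/0.0411 = 15.2.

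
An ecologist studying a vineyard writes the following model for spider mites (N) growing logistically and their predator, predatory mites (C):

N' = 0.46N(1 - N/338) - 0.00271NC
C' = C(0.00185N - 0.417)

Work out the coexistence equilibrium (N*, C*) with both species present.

From dC/dt = 0 with C > 0: 0.00185N* = 0.417, so N* = 225.
Substitute into dN/dt = 0: 0.46(1 - 225/338) = 0.00271C*.
The bracket is 0.333, giving C* = 0.153/0.00271 = 56.5.

N* ≈ 225, C* ≈ 56.5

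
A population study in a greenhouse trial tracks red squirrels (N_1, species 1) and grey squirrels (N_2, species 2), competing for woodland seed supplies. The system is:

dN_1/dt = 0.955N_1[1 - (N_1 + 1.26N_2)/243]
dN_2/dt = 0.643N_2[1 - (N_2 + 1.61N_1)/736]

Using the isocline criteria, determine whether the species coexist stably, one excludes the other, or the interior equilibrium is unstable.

species 2 excludes species 1

Compare the nullcline intercepts: K1/α12 = 243/1.26 = 193 < K2 = 736; K2/α21 = 736/1.61 = 457 > K1 = 243.
Since the inequalities point opposite ways, species 2 can invade but species 1 cannot.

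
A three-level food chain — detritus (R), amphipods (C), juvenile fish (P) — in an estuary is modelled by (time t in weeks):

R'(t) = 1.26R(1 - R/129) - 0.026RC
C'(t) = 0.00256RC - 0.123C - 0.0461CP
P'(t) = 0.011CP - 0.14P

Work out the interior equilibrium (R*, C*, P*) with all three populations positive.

From dP/dt = 0: 0.011C* = 0.14, so C* = 12.7.
From dR/dt = 0: 1.26(1 - R*/129) = 0.026·12.7, giving R* = 129·(1 - 0.263) = 95.1.
From dC/dt = 0: 0.00256·95.1 - 0.123 = 0.0461P*, so P* = 0.121/0.0461 = 2.61.

R* ≈ 95.1, C* ≈ 12.7, P* ≈ 2.61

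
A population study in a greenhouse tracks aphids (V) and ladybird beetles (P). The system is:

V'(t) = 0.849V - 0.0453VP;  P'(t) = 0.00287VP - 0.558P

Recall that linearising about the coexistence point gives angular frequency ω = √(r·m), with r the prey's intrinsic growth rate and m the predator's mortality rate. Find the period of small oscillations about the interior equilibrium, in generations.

T ≈ 9.13 generations

Here r = 0.849 and m = 0.558, so r·m = 0.474.
ω = √0.474 = 0.688 per generation, hence T = 2π/ω ≈ 9.13 generations.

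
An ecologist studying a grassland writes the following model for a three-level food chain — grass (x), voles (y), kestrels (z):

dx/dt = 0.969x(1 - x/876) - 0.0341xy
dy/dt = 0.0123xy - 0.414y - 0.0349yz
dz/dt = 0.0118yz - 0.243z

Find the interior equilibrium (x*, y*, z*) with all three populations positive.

From dz/dt = 0: 0.0118y* = 0.243, so y* = 20.6.
From dx/dt = 0: 0.969(1 - x*/876) = 0.0341·20.6, giving x* = 876·(1 - 0.725) = 241.
From dy/dt = 0: 0.0123·241 - 0.414 = 0.0349z*, so z* = 2.55/0.0349 = 73.1.

x* ≈ 241, y* ≈ 20.6, z* ≈ 73.1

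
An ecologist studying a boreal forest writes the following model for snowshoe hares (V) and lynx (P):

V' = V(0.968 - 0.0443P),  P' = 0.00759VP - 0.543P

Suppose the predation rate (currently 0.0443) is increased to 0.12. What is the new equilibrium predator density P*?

At the interior fixed point, setting dV/dt = 0 with V > 0 fixes P* = (prey growth rate)/(VP coefficient) — independent of the other coefficients.
With the change, P* = 0.968/0.12 = 8.07; it falls from 21.9.

P* ≈ 8.07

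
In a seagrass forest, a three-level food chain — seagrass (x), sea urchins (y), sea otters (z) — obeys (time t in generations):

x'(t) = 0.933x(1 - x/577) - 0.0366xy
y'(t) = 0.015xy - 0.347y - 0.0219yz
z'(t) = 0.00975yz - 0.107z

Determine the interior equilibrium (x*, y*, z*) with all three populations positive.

x* ≈ 329, y* ≈ 11, z* ≈ 209

From dz/dt = 0: 0.00975y* = 0.107, so y* = 11.
From dx/dt = 0: 0.933(1 - x*/577) = 0.0366·11, giving x* = 577·(1 - 0.431) = 329.
From dy/dt = 0: 0.015·329 - 0.347 = 0.0219z*, so z* = 4.58/0.0219 = 209.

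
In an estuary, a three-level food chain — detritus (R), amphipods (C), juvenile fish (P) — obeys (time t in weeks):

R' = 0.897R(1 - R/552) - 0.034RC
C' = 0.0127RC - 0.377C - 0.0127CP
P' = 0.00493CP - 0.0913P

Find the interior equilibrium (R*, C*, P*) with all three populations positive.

R* ≈ 165, C* ≈ 18.5, P* ≈ 135

From dP/dt = 0: 0.00493C* = 0.0913, so C* = 18.5.
From dR/dt = 0: 0.897(1 - R*/552) = 0.034·18.5, giving R* = 552·(1 - 0.702) = 165.
From dC/dt = 0: 0.0127·165 - 0.377 = 0.0127P*, so P* = 1.71/0.0127 = 135.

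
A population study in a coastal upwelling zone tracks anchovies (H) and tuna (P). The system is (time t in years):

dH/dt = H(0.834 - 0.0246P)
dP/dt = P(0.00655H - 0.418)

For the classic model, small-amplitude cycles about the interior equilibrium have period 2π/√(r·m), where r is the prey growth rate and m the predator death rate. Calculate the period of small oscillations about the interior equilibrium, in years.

Here r = 0.834 and m = 0.418, so r·m = 0.349.
ω = √0.349 = 0.59 per year, hence T = 2π/ω ≈ 10.6 years.

T ≈ 10.6 years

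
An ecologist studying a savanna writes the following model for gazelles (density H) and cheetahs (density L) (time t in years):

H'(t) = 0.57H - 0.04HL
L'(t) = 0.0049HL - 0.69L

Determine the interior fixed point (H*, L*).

H* ≈ 141, L* ≈ 14.2

Set dL/dt = 0 with L > 0: 0.0049H - 0.69 = 0, so H* = 0.69/0.0049 = 141.
Set dH/dt = 0 with H > 0: 0.57 - 0.04L = 0, so L* = 0.57/0.04 = 14.2.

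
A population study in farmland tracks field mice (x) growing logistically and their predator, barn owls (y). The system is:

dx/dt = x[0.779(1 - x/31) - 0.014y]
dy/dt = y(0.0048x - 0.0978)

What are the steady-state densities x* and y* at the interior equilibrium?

From dy/dt = 0 with y > 0: 0.0048x* = 0.0978, so x* = 20.4.
Substitute into dx/dt = 0: 0.779(1 - 20.4/31) = 0.014y*.
The bracket is 0.343, giving y* = 0.267/0.014 = 19.1.

x* ≈ 20.4, y* ≈ 19.1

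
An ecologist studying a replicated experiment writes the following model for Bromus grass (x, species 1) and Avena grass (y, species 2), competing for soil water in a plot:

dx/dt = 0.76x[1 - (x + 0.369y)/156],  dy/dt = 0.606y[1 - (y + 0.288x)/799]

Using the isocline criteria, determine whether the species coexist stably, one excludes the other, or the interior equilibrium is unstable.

species 2 excludes species 1

Compare the nullcline intercepts: K1/α12 = 156/0.369 = 423 < K2 = 799; K2/α21 = 799/0.288 = 2770 > K1 = 156.
Since the inequalities point opposite ways, species 2 can invade but species 1 cannot.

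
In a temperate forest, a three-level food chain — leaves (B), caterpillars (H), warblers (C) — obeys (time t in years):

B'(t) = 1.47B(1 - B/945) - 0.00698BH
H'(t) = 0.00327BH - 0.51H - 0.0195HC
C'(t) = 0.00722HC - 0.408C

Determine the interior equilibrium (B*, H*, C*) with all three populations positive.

B* ≈ 691, H* ≈ 56.5, C* ≈ 89.8

From dC/dt = 0: 0.00722H* = 0.408, so H* = 56.5.
From dB/dt = 0: 1.47(1 - B*/945) = 0.00698·56.5, giving B* = 945·(1 - 0.268) = 691.
From dH/dt = 0: 0.00327·691 - 0.51 = 0.0195C*, so C* = 1.75/0.0195 = 89.8.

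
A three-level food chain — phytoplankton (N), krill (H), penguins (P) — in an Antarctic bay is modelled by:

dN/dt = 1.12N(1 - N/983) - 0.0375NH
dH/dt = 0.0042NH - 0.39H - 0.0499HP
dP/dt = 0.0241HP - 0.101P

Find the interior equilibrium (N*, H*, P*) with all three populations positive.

N* ≈ 845, H* ≈ 4.19, P* ≈ 63.3

From dP/dt = 0: 0.0241H* = 0.101, so H* = 4.19.
From dN/dt = 0: 1.12(1 - N*/983) = 0.0375·4.19, giving N* = 983·(1 - 0.14) = 845.
From dH/dt = 0: 0.0042·845 - 0.39 = 0.0499P*, so P* = 3.16/0.0499 = 63.3.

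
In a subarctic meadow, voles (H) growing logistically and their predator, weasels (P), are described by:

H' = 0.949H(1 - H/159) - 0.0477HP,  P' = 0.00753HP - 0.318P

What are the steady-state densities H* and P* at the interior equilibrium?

From dP/dt = 0 with P > 0: 0.00753H* = 0.318, so H* = 42.2.
Substitute into dH/dt = 0: 0.949(1 - 42.2/159) = 0.0477P*.
The bracket is 0.734, giving P* = 0.697/0.0477 = 14.6.

H* ≈ 42.2, P* ≈ 14.6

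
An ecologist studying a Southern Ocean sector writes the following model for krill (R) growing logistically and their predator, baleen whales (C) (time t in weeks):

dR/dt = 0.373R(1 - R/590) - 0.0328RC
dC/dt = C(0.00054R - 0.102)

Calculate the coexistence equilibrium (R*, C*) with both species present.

From dC/dt = 0 with C > 0: 0.00054R* = 0.102, so R* = 189.
Substitute into dR/dt = 0: 0.373(1 - 189/590) = 0.0328C*.
The bracket is 0.68, giving C* = 0.254/0.0328 = 7.73.

R* ≈ 189, C* ≈ 7.73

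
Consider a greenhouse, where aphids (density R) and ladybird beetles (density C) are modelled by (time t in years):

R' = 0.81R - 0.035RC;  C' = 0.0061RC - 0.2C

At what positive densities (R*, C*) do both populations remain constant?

R* ≈ 32.8, C* ≈ 23.1

Set dC/dt = 0 with C > 0: 0.0061R - 0.2 = 0, so R* = 0.2/0.0061 = 32.8.
Set dR/dt = 0 with R > 0: 0.81 - 0.035C = 0, so C* = 0.81/0.035 = 23.1.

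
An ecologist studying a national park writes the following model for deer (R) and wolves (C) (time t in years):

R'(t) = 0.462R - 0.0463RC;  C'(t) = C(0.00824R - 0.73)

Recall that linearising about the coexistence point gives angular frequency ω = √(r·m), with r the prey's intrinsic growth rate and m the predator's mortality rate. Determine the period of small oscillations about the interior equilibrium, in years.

T ≈ 10.8 years

Here r = 0.462 and m = 0.73, so r·m = 0.337.
ω = √0.337 = 0.581 per year, hence T = 2π/ω ≈ 10.8 years.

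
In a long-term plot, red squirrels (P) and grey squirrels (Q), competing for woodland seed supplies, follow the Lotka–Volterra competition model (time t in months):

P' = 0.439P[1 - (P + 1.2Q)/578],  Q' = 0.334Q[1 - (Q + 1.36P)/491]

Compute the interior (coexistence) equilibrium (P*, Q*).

Setting both brackets to zero gives the nullclines P + 1.2Q = 578 and 1.36P + Q = 491.
Substituting Q = 491 - 1.36P into the first: P(1 - 1.2·1.36) = 578 - 1.2·491.
So P* = -11.2/-0.632 = 17.7, and then Q* = 491 - 1.36·17.7 = 467.

P* ≈ 17.7, Q* ≈ 467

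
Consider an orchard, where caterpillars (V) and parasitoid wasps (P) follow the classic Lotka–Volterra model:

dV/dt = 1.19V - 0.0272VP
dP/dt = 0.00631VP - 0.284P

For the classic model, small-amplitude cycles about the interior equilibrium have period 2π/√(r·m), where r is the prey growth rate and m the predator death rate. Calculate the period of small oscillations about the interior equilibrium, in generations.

T ≈ 10.8 generations

Here r = 1.19 and m = 0.284, so r·m = 0.338.
ω = √0.338 = 0.581 per generation, hence T = 2π/ω ≈ 10.8 generations.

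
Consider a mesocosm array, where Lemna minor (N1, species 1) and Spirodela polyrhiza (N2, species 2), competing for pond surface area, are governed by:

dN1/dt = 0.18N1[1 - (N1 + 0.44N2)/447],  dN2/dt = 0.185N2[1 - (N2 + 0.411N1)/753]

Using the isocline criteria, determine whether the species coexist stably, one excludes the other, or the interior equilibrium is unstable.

Compare the nullcline intercepts: K1/α12 = 447/0.44 = 1020 > K2 = 753; K2/α21 = 753/0.411 = 1830 > K1 = 447.
Since both inequalities hold, each species can invade when rare, so the interior equilibrium is stable.

stable coexistence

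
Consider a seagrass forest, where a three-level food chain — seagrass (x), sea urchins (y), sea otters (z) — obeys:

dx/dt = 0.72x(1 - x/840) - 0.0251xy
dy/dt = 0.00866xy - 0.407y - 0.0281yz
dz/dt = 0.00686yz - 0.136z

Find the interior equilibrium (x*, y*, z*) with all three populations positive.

x* ≈ 259, y* ≈ 19.8, z* ≈ 65.5

From dz/dt = 0: 0.00686y* = 0.136, so y* = 19.8.
From dx/dt = 0: 0.72(1 - x*/840) = 0.0251·19.8, giving x* = 840·(1 - 0.691) = 259.
From dy/dt = 0: 0.00866·259 - 0.407 = 0.0281z*, so z* = 1.84/0.0281 = 65.5.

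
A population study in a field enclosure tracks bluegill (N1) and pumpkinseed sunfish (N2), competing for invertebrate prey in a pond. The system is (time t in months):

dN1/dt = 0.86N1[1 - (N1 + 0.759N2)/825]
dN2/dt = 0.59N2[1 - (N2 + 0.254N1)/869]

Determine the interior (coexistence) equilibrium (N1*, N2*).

Setting both brackets to zero gives the nullclines N1 + 0.759N2 = 825 and 0.254N1 + N2 = 869.
Substituting N2 = 869 - 0.254N1 into the first: N1(1 - 0.759·0.254) = 825 - 0.759·869.
So N1* = 165/0.807 = 205, and then N2* = 869 - 0.254·205 = 817.

N1* ≈ 205, N2* ≈ 817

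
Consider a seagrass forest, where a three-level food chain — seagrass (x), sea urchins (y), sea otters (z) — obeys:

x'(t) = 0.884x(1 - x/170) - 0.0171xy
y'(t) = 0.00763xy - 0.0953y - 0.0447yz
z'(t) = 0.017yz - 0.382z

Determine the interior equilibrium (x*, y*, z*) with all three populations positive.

From dz/dt = 0: 0.017y* = 0.382, so y* = 22.5.
From dx/dt = 0: 0.884(1 - x*/170) = 0.0171·22.5, giving x* = 170·(1 - 0.435) = 96.1.
From dy/dt = 0: 0.00763·96.1 - 0.0953 = 0.0447z*, so z* = 0.638/0.0447 = 14.3.

x* ≈ 96.1, y* ≈ 22.5, z* ≈ 14.3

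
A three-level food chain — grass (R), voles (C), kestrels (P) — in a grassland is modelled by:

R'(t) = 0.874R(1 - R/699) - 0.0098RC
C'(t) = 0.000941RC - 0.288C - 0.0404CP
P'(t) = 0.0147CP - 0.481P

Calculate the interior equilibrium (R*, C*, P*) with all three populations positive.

R* ≈ 443, C* ≈ 32.7, P* ≈ 3.18

From dP/dt = 0: 0.0147C* = 0.481, so C* = 32.7.
From dR/dt = 0: 0.874(1 - R*/699) = 0.0098·32.7, giving R* = 699·(1 - 0.367) = 443.
From dC/dt = 0: 0.000941·443 - 0.288 = 0.0404P*, so P* = 0.128/0.0404 = 3.18.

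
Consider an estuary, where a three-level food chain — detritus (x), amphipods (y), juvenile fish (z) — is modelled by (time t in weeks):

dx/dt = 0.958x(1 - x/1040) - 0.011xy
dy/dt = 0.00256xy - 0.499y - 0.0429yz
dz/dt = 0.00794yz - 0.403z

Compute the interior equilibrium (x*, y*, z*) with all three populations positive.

x* ≈ 434, y* ≈ 50.8, z* ≈ 14.3

From dz/dt = 0: 0.00794y* = 0.403, so y* = 50.8.
From dx/dt = 0: 0.958(1 - x*/1040) = 0.011·50.8, giving x* = 1040·(1 - 0.583) = 434.
From dy/dt = 0: 0.00256·434 - 0.499 = 0.0429z*, so z* = 0.612/0.0429 = 14.3.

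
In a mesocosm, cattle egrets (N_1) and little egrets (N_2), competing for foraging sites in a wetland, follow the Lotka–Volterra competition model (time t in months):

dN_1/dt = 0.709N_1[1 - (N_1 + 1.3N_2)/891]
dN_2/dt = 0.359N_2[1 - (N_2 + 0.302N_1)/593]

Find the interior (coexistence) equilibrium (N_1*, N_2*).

Setting both brackets to zero gives the nullclines N_1 + 1.3N_2 = 891 and 0.302N_1 + N_2 = 593.
Substituting N_2 = 593 - 0.302N_1 into the first: N_1(1 - 1.3·0.302) = 891 - 1.3·593.
So N_1* = 120/0.607 = 198, and then N_2* = 593 - 0.302·198 = 533.

N_1* ≈ 198, N_2* ≈ 533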